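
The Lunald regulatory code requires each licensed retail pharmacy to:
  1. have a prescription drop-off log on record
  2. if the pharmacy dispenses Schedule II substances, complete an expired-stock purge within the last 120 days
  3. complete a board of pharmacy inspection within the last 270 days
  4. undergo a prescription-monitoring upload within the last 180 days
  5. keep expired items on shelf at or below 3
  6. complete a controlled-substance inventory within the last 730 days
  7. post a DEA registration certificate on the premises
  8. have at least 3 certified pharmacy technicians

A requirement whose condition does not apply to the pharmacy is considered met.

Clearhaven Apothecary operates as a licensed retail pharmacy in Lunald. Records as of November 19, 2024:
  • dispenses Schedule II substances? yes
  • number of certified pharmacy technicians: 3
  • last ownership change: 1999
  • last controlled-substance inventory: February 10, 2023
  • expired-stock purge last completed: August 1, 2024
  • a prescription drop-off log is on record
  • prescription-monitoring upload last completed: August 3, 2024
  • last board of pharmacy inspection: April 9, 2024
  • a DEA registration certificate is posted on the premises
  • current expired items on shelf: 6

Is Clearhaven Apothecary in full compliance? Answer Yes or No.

No

1. prescription drop-off log present → met
2. condition 'dispenses Schedule II substances' holds; expired-stock purge 110 days ago vs limit 120 → met
3. board of pharmacy inspection 224 days ago vs limit 270 → met
4. prescription-monitoring upload 108 days ago vs limit 180 → met
5. expired items on shelf 6 > 3 → not met
6. controlled-substance inventory 648 days ago vs limit 730 → met
7. DEA registration certificate present → met
8. certified pharmacy technicians 3 ≥ 3 → met
Not met: 5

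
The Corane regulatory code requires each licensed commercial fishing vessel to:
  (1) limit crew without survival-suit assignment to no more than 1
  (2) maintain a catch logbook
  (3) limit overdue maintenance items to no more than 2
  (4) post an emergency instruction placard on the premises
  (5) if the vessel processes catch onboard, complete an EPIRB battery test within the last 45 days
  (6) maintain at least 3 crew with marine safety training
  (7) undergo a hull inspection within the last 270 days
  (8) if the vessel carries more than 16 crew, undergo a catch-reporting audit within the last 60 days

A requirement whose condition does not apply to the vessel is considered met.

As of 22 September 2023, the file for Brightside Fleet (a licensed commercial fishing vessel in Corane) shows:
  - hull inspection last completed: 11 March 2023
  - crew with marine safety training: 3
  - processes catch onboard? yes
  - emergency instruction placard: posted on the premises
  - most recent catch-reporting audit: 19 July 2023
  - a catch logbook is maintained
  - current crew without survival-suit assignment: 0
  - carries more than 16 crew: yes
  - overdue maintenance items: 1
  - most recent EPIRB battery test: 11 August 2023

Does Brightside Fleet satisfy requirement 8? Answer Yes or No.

8. condition 'carries more than 16 crew' holds; catch-reporting audit 65 days ago vs limit 60 → not met

No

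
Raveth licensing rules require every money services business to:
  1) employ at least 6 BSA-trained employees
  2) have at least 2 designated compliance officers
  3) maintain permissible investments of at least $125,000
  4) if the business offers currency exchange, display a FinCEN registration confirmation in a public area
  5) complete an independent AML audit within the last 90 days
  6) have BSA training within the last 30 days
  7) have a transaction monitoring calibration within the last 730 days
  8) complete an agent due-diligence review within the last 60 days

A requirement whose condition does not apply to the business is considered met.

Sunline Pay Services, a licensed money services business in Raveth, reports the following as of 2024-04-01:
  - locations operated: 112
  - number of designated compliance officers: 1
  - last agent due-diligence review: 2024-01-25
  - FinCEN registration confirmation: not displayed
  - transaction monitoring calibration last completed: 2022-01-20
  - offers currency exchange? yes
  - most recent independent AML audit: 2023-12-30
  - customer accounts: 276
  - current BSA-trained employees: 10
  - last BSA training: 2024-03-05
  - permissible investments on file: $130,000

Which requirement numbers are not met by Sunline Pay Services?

1. BSA-trained employees 10 ≥ 6 → met
2. designated compliance officers 1 < 2 → not met
3. permissible investments $130,000 ≥ $125,000 → met
4. condition 'offers currency exchange' holds; FinCEN registration confirmation absent → not met
5. independent AML audit 93 days ago vs limit 90 → not met
6. BSA training 27 days ago vs limit 30 → met
7. transaction monitoring calibration 802 days ago vs limit 730 → not met
8. agent due-diligence review 67 days ago vs limit 60 → not met
Not met: 2, 4, 5, 7, 8

2, 4, 5, 7, 8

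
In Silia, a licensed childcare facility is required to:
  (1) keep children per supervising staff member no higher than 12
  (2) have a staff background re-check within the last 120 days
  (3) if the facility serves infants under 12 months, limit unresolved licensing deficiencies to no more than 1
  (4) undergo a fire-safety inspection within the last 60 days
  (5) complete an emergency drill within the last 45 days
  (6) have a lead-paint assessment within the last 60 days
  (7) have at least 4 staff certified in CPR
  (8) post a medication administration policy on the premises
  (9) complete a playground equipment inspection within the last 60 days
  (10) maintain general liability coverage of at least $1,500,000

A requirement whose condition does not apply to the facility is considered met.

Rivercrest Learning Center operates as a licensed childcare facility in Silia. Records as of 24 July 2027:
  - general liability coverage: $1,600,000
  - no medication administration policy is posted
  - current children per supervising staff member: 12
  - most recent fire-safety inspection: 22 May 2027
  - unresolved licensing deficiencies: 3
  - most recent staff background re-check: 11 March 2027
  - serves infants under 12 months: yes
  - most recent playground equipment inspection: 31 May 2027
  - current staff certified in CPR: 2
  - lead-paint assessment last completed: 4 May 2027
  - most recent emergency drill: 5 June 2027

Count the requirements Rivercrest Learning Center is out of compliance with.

1. children per supervising staff member 12 ≤ 12 → met
2. staff background re-check 135 days ago vs limit 120 → not met
3. condition 'serves infants under 12 months' holds; unresolved licensing deficiencies 3 > 1 → not met
4. fire-safety inspection 63 days ago vs limit 60 → not met
5. emergency drill 49 days ago vs limit 45 → not met
6. lead-paint assessment 81 days ago vs limit 60 → not met
7. staff certified in CPR 2 < 4 → not met
8. medication administration policy absent → not met
9. playground equipment inspection 54 days ago vs limit 60 → met
10. general liability coverage $1,600,000 ≥ $1,500,000 → met
Not met: 7 of 10

7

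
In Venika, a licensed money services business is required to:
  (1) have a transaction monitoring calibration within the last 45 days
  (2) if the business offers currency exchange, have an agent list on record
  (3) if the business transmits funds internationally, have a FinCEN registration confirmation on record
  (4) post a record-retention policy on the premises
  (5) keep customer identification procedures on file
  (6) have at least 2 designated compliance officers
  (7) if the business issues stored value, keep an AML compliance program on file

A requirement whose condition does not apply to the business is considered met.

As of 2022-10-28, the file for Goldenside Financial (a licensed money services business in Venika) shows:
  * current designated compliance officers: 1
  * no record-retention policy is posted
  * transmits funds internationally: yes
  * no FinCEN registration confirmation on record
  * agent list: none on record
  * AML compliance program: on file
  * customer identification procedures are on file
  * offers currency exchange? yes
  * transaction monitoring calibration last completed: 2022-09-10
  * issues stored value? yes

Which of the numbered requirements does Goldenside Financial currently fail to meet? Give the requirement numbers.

1, 2, 3, 4, 6

1. transaction monitoring calibration 48 days ago vs limit 45 → not met
2. condition 'offers currency exchange' holds; agent list absent → not met
3. condition 'transmits funds internationally' holds; FinCEN registration confirmation absent → not met
4. record-retention policy absent → not met
5. customer identification procedures present → met
6. designated compliance officers 1 < 2 → not met
7. condition 'issues stored value' holds; AML compliance program present → met
Not met: 1, 2, 3, 4, 6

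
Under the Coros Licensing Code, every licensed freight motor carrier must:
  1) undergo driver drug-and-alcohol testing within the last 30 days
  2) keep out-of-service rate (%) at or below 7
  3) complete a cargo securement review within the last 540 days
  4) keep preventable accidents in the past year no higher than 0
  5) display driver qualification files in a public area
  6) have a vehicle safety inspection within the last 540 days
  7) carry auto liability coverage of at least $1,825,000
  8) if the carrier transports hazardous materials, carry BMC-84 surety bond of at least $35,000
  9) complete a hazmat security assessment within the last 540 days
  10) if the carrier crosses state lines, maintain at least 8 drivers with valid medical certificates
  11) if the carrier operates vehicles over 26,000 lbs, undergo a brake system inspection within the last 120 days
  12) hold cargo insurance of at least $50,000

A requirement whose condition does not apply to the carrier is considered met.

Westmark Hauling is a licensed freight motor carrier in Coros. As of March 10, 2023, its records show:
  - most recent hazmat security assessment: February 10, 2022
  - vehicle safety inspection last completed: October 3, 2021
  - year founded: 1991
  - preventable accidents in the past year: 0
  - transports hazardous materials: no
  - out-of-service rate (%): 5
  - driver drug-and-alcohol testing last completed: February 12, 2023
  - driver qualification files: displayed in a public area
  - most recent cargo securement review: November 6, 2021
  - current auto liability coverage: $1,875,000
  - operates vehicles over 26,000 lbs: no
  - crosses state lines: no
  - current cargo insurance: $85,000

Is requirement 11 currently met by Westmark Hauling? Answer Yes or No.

11. condition 'operates vehicles over 26,000 lbs' does not hold → requirement n/a → met

Yes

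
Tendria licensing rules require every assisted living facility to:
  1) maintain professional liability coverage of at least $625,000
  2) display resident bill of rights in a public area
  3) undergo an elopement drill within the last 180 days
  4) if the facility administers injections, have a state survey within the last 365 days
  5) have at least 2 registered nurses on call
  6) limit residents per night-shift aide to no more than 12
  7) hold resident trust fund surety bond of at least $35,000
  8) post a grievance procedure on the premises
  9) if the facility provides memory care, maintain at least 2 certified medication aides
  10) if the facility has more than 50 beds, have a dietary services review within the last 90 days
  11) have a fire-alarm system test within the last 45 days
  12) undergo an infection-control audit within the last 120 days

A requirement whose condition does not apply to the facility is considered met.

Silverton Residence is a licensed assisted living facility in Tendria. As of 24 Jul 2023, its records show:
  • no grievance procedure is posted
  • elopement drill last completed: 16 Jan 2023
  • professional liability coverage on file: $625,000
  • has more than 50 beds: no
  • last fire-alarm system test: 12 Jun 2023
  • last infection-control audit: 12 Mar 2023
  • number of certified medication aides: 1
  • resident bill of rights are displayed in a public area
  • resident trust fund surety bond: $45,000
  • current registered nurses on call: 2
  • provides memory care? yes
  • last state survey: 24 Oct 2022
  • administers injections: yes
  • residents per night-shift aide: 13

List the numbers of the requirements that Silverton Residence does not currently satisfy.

1. professional liability coverage $625,000 ≥ $625,000 → met
2. resident bill of rights present → met
3. elopement drill 189 days ago vs limit 180 → not met
4. condition 'administers injections' holds; state survey 273 days ago vs limit 365 → met
5. registered nurses on call 2 ≥ 2 → met
6. residents per night-shift aide 13 > 12 → not met
7. resident trust fund surety bond $45,000 ≥ $35,000 → met
8. grievance procedure absent → not met
9. condition 'provides memory care' holds; certified medication aides 1 < 2 → not met
10. condition 'has more than 50 beds' does not hold → requirement n/a → met
11. fire-alarm system test 42 days ago vs limit 45 → met
12. infection-control audit 134 days ago vs limit 120 → not met
Not met: 3, 6, 8, 9, 12

3, 6, 8, 9, 12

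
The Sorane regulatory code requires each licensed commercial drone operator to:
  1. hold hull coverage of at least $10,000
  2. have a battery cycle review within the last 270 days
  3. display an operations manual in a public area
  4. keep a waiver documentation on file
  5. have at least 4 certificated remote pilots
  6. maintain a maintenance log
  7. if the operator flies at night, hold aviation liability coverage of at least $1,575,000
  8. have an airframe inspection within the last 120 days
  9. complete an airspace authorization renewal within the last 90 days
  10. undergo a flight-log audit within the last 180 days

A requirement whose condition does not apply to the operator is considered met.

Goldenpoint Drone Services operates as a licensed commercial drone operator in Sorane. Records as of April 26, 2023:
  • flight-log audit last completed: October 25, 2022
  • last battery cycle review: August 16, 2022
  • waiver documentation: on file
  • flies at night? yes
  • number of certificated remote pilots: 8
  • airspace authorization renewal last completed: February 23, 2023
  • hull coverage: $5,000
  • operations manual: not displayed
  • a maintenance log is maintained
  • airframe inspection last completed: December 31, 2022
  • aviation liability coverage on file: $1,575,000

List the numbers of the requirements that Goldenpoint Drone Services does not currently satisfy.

1, 3, 10

1. hull coverage $5,000 < $10,000 → not met
2. battery cycle review 253 days ago vs limit 270 → met
3. operations manual absent → not met
4. waiver documentation present → met
5. certificated remote pilots 8 ≥ 4 → met
6. maintenance log present → met
7. condition 'flies at night' holds; aviation liability coverage $1,575,000 ≥ $1,575,000 → met
8. airframe inspection 116 days ago vs limit 120 → met
9. airspace authorization renewal 62 days ago vs limit 90 → met
10. flight-log audit 183 days ago vs limit 180 → not met
Not met: 1, 3, 10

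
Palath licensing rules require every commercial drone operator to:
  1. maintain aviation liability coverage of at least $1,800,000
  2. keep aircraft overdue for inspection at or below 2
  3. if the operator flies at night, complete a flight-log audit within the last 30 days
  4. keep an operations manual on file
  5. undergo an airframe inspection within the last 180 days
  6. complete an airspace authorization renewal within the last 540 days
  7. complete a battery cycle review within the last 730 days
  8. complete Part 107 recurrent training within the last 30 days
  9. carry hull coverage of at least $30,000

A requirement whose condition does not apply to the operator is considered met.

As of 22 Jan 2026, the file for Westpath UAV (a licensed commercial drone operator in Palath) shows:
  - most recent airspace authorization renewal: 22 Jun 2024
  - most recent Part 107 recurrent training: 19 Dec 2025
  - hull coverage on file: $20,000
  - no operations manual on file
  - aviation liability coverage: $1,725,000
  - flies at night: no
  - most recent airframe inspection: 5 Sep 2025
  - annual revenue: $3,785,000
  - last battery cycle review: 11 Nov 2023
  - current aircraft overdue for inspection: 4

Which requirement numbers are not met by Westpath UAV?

1. aviation liability coverage $1,725,000 < $1,800,000 → not met
2. aircraft overdue for inspection 4 > 2 → not met
3. condition 'flies at night' does not hold → requirement n/a → met
4. operations manual absent → not met
5. airframe inspection 139 days ago vs limit 180 → met
6. airspace authorization renewal 579 days ago vs limit 540 → not met
7. battery cycle review 803 days ago vs limit 730 → not met
8. Part 107 recurrent training 34 days ago vs limit 30 → not met
9. hull coverage $20,000 < $30,000 → not met
Not met: 1, 2, 4, 6, 7, 8, 9

1, 2, 4, 6, 7, 8, 9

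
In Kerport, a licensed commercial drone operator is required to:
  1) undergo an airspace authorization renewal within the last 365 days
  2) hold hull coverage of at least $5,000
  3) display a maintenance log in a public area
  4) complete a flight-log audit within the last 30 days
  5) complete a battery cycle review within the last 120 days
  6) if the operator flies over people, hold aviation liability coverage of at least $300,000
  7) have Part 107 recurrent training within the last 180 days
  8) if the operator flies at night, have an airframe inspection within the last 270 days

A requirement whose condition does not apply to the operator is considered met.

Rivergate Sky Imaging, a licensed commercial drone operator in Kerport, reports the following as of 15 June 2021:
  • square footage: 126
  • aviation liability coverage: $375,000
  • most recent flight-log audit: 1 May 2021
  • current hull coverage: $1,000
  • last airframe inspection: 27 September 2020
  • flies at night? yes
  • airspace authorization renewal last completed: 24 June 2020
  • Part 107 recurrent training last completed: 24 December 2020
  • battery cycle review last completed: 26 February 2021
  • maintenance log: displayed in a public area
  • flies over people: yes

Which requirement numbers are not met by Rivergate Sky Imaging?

2, 4

1. airspace authorization renewal 356 days ago vs limit 365 → met
2. hull coverage $1,000 < $5,000 → not met
3. maintenance log present → met
4. flight-log audit 45 days ago vs limit 30 → not met
5. battery cycle review 109 days ago vs limit 120 → met
6. condition 'flies over people' holds; aviation liability coverage $375,000 ≥ $300,000 → met
7. Part 107 recurrent training 173 days ago vs limit 180 → met
8. condition 'flies at night' holds; airframe inspection 261 days ago vs limit 270 → met
Not met: 2, 4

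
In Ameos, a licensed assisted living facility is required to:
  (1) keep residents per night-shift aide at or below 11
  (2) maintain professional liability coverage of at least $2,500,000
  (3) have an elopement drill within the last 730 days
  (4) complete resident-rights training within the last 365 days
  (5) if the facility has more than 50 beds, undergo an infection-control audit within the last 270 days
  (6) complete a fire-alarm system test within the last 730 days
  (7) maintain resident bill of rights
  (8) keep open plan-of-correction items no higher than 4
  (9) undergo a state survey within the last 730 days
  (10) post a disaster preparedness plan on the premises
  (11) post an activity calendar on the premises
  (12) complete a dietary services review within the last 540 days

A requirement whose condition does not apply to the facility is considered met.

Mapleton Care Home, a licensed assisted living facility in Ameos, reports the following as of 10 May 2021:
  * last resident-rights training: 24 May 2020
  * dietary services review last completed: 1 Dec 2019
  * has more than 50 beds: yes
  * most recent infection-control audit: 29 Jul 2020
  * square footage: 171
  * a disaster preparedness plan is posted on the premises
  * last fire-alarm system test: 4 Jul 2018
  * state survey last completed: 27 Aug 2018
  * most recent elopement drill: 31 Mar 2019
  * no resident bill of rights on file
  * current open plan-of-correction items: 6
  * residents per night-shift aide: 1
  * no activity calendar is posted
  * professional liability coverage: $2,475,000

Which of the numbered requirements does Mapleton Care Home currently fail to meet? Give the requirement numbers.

1. residents per night-shift aide 1 ≤ 11 → met
2. professional liability coverage $2,475,000 < $2,500,000 → not met
3. elopement drill 771 days ago vs limit 730 → not met
4. resident-rights training 351 days ago vs limit 365 → met
5. condition 'has more than 50 beds' holds; infection-control audit 285 days ago vs limit 270 → not met
6. fire-alarm system test 1041 days ago vs limit 730 → not met
7. resident bill of rights absent → not met
8. open plan-of-correction items 6 > 4 → not met
9. state survey 987 days ago vs limit 730 → not met
10. disaster preparedness plan present → met
11. activity calendar absent → not met
12. dietary services review 526 days ago vs limit 540 → met
Not met: 2, 3, 5, 6, 7, 8, 9, 11

2, 3, 5, 6, 7, 8, 9, 11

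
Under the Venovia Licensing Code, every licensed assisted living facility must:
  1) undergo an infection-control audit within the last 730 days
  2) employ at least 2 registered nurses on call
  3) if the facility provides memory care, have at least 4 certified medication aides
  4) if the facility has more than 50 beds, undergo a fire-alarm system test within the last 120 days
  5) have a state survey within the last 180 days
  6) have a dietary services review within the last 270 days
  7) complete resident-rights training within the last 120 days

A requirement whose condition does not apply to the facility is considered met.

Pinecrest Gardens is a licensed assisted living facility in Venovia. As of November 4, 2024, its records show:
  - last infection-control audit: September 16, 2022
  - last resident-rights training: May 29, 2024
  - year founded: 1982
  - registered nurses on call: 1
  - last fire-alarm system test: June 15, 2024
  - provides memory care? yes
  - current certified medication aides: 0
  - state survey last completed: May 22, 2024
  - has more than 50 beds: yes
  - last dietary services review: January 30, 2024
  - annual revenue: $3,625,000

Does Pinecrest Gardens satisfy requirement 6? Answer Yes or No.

6. dietary services review 279 days ago vs limit 270 → not met

No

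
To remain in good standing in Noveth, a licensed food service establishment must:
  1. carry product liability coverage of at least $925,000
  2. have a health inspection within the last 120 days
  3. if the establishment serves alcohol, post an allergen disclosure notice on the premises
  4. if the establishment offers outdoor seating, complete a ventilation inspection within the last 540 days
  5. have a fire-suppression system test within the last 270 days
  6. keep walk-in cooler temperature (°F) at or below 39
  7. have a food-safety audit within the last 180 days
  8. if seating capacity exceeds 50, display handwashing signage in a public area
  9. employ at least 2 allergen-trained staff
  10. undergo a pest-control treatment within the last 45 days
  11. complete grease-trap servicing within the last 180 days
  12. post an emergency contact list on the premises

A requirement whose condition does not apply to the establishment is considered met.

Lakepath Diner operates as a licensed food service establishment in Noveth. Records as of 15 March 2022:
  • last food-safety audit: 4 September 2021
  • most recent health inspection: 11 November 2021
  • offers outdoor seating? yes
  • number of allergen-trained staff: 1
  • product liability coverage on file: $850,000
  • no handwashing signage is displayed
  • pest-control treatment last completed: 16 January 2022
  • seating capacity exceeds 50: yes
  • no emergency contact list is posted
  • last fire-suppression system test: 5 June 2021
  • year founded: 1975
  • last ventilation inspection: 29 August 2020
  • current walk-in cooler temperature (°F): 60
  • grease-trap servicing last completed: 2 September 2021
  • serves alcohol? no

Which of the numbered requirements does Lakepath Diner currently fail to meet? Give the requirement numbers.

1, 2, 4, 5, 6, 7, 8, 9, 10, 11, 12

1. product liability coverage $850,000 < $925,000 → not met
2. health inspection 124 days ago vs limit 120 → not met
3. condition 'serves alcohol' does not hold → requirement n/a → met
4. condition 'offers outdoor seating' holds; ventilation inspection 563 days ago vs limit 540 → not met
5. fire-suppression system test 283 days ago vs limit 270 → not met
6. walk-in cooler temperature (°F) 60 > 39 → not met
7. food-safety audit 192 days ago vs limit 180 → not met
8. condition 'seating capacity exceeds 50' holds; handwashing signage absent → not met
9. allergen-trained staff 1 < 2 → not met
10. pest-control treatment 58 days ago vs limit 45 → not met
11. grease-trap servicing 194 days ago vs limit 180 → not met
12. emergency contact list absent → not met
Not met: 1, 2, 4, 5, 6, 7, 8, 9, 10, 11, 12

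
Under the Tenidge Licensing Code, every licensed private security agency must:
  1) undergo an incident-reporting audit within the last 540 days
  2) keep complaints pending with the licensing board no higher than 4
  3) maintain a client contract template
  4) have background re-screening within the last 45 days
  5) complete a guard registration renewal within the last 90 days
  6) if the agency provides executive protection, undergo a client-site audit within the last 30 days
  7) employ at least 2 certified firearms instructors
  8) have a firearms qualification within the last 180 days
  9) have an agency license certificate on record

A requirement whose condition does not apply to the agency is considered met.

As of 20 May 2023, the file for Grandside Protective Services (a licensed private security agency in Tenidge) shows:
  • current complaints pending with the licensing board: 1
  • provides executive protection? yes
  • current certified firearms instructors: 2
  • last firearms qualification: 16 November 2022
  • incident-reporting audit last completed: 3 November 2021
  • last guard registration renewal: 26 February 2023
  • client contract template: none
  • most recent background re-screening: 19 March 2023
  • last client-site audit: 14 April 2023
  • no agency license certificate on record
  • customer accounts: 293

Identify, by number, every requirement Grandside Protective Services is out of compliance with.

1. incident-reporting audit 563 days ago vs limit 540 → not met
2. complaints pending with the licensing board 1 ≤ 4 → met
3. client contract template absent → not met
4. background re-screening 62 days ago vs limit 45 → not met
5. guard registration renewal 83 days ago vs limit 90 → met
6. condition 'provides executive protection' holds; client-site audit 36 days ago vs limit 30 → not met
7. certified firearms instructors 2 ≥ 2 → met
8. firearms qualification 185 days ago vs limit 180 → not met
9. agency license certificate absent → not met
Not met: 1, 3, 4, 6, 8, 9

1, 3, 4, 6, 8, 9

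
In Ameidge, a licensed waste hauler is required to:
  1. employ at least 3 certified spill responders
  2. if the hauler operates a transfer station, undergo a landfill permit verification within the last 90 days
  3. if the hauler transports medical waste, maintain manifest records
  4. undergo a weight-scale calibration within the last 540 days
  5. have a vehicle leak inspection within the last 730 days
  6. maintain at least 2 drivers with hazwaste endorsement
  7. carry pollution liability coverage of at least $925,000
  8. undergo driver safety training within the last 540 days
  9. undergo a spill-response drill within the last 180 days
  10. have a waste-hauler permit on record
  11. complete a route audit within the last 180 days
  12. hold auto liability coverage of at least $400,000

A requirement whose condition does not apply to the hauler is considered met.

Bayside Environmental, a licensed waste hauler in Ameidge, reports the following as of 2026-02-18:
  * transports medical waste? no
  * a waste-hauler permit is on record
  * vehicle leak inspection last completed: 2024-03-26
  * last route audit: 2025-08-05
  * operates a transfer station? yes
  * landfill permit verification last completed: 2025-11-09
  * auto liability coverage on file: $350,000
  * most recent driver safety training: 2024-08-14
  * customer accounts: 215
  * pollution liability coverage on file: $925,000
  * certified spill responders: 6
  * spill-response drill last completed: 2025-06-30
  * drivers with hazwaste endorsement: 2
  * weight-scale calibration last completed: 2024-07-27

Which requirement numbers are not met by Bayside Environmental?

2, 4, 8, 9, 11, 12

1. certified spill responders 6 ≥ 3 → met
2. condition 'operates a transfer station' holds; landfill permit verification 101 days ago vs limit 90 → not met
3. condition 'transports medical waste' does not hold → requirement n/a → met
4. weight-scale calibration 571 days ago vs limit 540 → not met
5. vehicle leak inspection 694 days ago vs limit 730 → met
6. drivers with hazwaste endorsement 2 ≥ 2 → met
7. pollution liability coverage $925,000 ≥ $925,000 → met
8. driver safety training 553 days ago vs limit 540 → not met
9. spill-response drill 233 days ago vs limit 180 → not met
10. waste-hauler permit present → met
11. route audit 197 days ago vs limit 180 → not met
12. auto liability coverage $350,000 < $400,000 → not met
Not met: 2, 4, 8, 9, 11, 12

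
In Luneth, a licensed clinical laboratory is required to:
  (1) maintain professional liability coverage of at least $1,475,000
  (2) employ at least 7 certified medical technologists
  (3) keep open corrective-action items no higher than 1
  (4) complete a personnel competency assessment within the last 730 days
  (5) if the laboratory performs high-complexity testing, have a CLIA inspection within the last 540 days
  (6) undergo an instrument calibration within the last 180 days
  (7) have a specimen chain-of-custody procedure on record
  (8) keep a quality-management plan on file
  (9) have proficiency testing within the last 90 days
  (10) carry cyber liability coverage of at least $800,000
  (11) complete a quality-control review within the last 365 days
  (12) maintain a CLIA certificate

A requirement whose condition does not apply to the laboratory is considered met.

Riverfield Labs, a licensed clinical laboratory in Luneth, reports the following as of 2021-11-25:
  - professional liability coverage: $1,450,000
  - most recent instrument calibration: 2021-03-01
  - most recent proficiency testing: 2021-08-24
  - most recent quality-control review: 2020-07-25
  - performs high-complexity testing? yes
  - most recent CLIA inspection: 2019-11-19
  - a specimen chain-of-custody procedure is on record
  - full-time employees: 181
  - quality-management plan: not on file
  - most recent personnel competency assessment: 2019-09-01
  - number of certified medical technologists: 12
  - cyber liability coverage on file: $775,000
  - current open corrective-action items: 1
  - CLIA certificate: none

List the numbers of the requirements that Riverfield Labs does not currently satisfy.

1. professional liability coverage $1,450,000 < $1,475,000 → not met
2. certified medical technologists 12 ≥ 7 → met
3. open corrective-action items 1 ≤ 1 → met
4. personnel competency assessment 816 days ago vs limit 730 → not met
5. condition 'performs high-complexity testing' holds; CLIA inspection 737 days ago vs limit 540 → not met
6. instrument calibration 269 days ago vs limit 180 → not met
7. specimen chain-of-custody procedure present → met
8. quality-management plan absent → not met
9. proficiency testing 93 days ago vs limit 90 → not met
10. cyber liability coverage $775,000 < $800,000 → not met
11. quality-control review 488 days ago vs limit 365 → not met
12. CLIA certificate absent → not met
Not met: 1, 4, 5, 6, 8, 9, 10, 11, 12

1, 4, 5, 6, 8, 9, 10, 11, 12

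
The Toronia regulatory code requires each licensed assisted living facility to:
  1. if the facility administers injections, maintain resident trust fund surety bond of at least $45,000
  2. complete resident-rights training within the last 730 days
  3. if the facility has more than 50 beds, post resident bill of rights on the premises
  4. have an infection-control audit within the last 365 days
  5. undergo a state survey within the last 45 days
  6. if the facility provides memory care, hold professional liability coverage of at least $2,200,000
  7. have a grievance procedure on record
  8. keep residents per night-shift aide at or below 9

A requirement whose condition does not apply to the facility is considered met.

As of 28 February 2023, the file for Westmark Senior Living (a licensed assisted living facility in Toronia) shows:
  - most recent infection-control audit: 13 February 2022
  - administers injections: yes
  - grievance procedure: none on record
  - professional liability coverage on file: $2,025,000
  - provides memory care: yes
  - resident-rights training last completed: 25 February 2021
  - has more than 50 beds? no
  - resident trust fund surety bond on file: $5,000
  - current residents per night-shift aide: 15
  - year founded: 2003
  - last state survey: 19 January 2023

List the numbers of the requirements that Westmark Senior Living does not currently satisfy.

1, 2, 4, 6, 7, 8

1. condition 'administers injections' holds; resident trust fund surety bond $5,000 < $45,000 → not met
2. resident-rights training 733 days ago vs limit 730 → not met
3. condition 'has more than 50 beds' does not hold → requirement n/a → met
4. infection-control audit 380 days ago vs limit 365 → not met
5. state survey 40 days ago vs limit 45 → met
6. condition 'provides memory care' holds; professional liability coverage $2,025,000 < $2,200,000 → not met
7. grievance procedure absent → not met
8. residents per night-shift aide 15 > 9 → not met
Not met: 1, 2, 4, 6, 7, 8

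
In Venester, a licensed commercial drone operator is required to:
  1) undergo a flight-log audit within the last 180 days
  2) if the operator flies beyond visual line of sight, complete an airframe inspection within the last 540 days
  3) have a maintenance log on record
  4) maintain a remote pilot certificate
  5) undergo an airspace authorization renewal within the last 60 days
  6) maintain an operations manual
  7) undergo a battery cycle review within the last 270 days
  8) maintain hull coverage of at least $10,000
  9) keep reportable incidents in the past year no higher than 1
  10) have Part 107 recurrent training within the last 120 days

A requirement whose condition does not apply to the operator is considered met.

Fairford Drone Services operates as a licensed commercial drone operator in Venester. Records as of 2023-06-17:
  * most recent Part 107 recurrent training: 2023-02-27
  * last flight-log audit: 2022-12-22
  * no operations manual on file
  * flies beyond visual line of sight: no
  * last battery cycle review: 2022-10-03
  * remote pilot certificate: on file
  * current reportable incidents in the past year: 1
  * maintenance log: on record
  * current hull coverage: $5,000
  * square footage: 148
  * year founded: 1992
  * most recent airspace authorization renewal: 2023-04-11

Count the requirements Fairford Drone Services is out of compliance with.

1. flight-log audit 177 days ago vs limit 180 → met
2. condition 'flies beyond visual line of sight' does not hold → requirement n/a → met
3. maintenance log present → met
4. remote pilot certificate present → met
5. airspace authorization renewal 67 days ago vs limit 60 → not met
6. operations manual absent → not met
7. battery cycle review 257 days ago vs limit 270 → met
8. hull coverage $5,000 < $10,000 → not met
9. reportable incidents in the past year 1 ≤ 1 → met
10. Part 107 recurrent training 110 days ago vs limit 120 → met
Not met: 3 of 10

3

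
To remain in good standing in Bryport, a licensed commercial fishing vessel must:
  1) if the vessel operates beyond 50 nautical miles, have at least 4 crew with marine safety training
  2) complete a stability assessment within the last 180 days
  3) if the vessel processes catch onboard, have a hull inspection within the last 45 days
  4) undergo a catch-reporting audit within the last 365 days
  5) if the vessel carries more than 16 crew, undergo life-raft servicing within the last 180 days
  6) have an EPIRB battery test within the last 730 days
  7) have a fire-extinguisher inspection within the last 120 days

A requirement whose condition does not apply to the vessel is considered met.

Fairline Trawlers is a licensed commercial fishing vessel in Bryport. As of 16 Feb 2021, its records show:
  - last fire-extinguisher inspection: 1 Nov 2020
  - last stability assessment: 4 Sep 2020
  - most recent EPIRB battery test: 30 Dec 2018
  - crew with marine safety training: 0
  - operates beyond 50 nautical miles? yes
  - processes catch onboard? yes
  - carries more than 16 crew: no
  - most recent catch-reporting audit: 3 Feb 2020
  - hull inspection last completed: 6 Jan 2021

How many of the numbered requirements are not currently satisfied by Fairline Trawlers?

1. condition 'operates beyond 50 nautical miles' holds; crew with marine safety training 0 < 4 → not met
2. stability assessment 165 days ago vs limit 180 → met
3. condition 'processes catch onboard' holds; hull inspection 41 days ago vs limit 45 → met
4. catch-reporting audit 379 days ago vs limit 365 → not met
5. condition 'carries more than 16 crew' does not hold → requirement n/a → met
6. EPIRB battery test 779 days ago vs limit 730 → not met
7. fire-extinguisher inspection 107 days ago vs limit 120 → met
Not met: 3 of 7

3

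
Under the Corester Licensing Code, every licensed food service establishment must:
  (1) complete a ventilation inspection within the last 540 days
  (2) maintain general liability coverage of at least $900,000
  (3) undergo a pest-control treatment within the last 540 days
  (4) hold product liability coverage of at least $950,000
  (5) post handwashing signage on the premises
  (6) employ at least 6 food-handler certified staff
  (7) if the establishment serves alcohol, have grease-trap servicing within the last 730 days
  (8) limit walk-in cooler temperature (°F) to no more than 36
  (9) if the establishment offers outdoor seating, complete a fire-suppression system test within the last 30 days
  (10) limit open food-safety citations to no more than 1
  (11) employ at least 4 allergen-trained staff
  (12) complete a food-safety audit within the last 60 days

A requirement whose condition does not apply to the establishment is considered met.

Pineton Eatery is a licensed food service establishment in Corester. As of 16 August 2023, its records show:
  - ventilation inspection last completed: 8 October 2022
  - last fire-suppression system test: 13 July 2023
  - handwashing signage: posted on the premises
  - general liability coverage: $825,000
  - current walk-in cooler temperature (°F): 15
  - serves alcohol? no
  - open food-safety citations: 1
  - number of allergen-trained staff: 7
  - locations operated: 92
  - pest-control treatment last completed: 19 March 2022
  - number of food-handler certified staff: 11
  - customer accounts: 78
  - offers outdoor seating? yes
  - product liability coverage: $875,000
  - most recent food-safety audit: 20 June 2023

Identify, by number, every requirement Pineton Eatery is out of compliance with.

2, 4, 9

1. ventilation inspection 312 days ago vs limit 540 → met
2. general liability coverage $825,000 < $900,000 → not met
3. pest-control treatment 515 days ago vs limit 540 → met
4. product liability coverage $875,000 < $950,000 → not met
5. handwashing signage present → met
6. food-handler certified staff 11 ≥ 6 → met
7. condition 'serves alcohol' does not hold → requirement n/a → met
8. walk-in cooler temperature (°F) 15 ≤ 36 → met
9. condition 'offers outdoor seating' holds; fire-suppression system test 34 days ago vs limit 30 → not met
10. open food-safety citations 1 ≤ 1 → met
11. allergen-trained staff 7 ≥ 4 → met
12. food-safety audit 57 days ago vs limit 60 → met
Not met: 2, 4, 9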